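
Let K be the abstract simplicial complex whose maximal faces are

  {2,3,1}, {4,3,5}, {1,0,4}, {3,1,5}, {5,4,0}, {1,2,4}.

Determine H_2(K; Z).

We work with the vertex ordering 0 < 1 < 2 < 3 < 4 < 5. The simplices of K, each written with vertices in increasing order, are:

  0-simplices (6): [0], [1], [2], [3], [4], [5]
  1-simplices (12): [0,1], [0,4], [0,5], [1,2], [1,3], [1,4], [1,5], [2,3], [2,4], [3,4], [3,5], [4,5]
  2-simplices (6): [0,1,4], [0,4,5], [1,2,3], [1,2,4], [1,3,5], [3,4,5]

Hence C_0 ≅ Z^6, C_1 ≅ Z^12, C_2 ≅ Z^6.

The boundary map ∂_1: C_1 → C_0 sends each edge [p,q] (with p < q) to q − p.
As a 6×12 matrix over Z this has rank 5, with invariant factors (1,1,1,1,1).

The boundary map ∂_2: C_2 → C_1 acts by ∂[p,q,r] = [q,r] − [p,r] + [p,q]. For instance
  ∂[0,4,5] = [4,5] − [0,5] + [0,4],
  ∂[3,4,5] = [4,5] − [3,5] + [3,4].
The resulting 12×6 matrix has rank 6, and its Smith normal form has invariant factors (1,1,1,1,1,1).

From H_k ≅ ker(∂_k) / im(∂_{k+1}) we obtain:

  H_2: rank ker ∂_2 − rank ∂_3 = (6 − 6) − 0 = 0, and there is no ∂_3, so H_2 = 0.

H_2 ≅ 0.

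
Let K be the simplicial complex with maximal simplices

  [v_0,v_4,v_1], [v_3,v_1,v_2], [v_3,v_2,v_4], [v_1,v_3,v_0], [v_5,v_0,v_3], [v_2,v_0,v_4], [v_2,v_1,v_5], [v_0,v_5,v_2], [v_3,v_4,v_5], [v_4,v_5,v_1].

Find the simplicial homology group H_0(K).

H_0 ≅ Z.

Order the vertices as v_0 < v_1 < v_2 < v_3 < v_4 < v_5. Listing each simplex with vertices in this order, K has dimension 2 with simplices:

  0-simplices (6): [v_0], [v_1], [v_2], [v_3], [v_4], [v_5]
  1-simplices (15): (15 of them)
  2-simplices (10): [v_0,v_1,v_3], [v_0,v_1,v_4], [v_0,v_2,v_4], [v_0,v_2,v_5], [v_0,v_3,v_5], [v_1,v_2,v_3], [v_1,v_2,v_5], [v_1,v_4,v_5], [v_2,v_3,v_4], [v_3,v_4,v_5]

giving chain groups C_0 ≅ Z^6, C_1 ≅ Z^15, C_2 ≅ Z^10.

The boundary map ∂_1: C_1 → C_0 is given by ∂[p,q] = [q] − [p]. For instance
  ∂[v_1,v_2] = [v_2] − [v_1].
As a 6×15 matrix over Z this has rank 5, with invariant factors (1,1,1,1,1).

∂_2: C_2 → C_1 sends each 2-simplex [p,q,r] to [q,r] − [p,r] + [p,q]. For instance
  ∂[v_1,v_2,v_3] = [v_2,v_3] − [v_1,v_3] + [v_1,v_2],
  ∂[v_1,v_2,v_5] = [v_2,v_5] − [v_1,v_5] + [v_1,v_2].
As a 15×10 matrix over Z this has rank 10, with invariant factors (1,1,1,1,1,1,1,1,1,2).

From H_k ≅ ker(∂_k) / im(∂_{k+1}) we obtain:

  H_0: rank C_0 − rank ∂_1 = 6 − 5 = 1, and the invariant factors of ∂_1 are all 1, so H_0 = Z.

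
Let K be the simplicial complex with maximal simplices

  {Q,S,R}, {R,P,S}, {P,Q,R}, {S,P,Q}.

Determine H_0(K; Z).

H_0 = Z.

We work with the vertex ordering P < Q < R < S. The simplices of K, each written with vertices in increasing order, are:

  0-simplices (4): P, Q, R, S
  1-simplices (6): PQ, PR, PS, QR, QS, RS
  2-simplices (4): PQR, PQS, PRS, QRS

giving chain groups C_0 ≅ Z^4, C_1 ≅ Z^6, C_2 ≅ Z^4.

The boundary map ∂_1: C_1 → C_0 sends each edge [p,q] (with p < q) to q − p. For instance
  ∂QS = S − Q.
The resulting 4×6 matrix has rank 3, and its Smith normal form has invariant factors (1,1,1).

∂_2: C_2 → C_1 sends each 2-simplex [p,q,r] to [q,r] − [p,r] + [p,q]. For instance
  ∂PQS = QS − PS + PQ,
  ∂PRS = RS − PS + PR.
This gives a 6×4 integer matrix of rank 3; reducing to Smith normal form yields diagonal entries (1,1,1).

Computing H_k = (kernel of ∂_k) / (image of ∂_{k+1}):

  H_0: rank C_0 − rank ∂_1 = 4 − 3 = 1, and the invariant factors of ∂_1 are all 1, so H_0 ≅ Z.

(K is a triangulation of the 2-sphere S^2.)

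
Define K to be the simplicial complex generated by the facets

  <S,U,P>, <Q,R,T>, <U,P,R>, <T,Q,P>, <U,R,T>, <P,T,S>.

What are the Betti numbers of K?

b_0 = 1, b_1 = 1, b_2 = 0.

Order the vertices as P < Q < R < S < T < U. Listing each simplex with vertices in this order, K has dimension 2 with simplices:

  0-simplices (6): P, Q, R, S, T, U
  1-simplices (12): PQ, PR, PS, PT, PU, QR, QT, RT, RU, ST, SU, TU
  2-simplices (6): PQT, PRU, PST, PSU, QRT, RTU

Hence C_0 ≅ Z^6, C_1 ≅ Z^12, C_2 ≅ Z^6.

The boundary map ∂_1: C_1 → C_0 sends each edge [p,q] (with p < q) to q − p. For instance
  ∂QR = R − Q.
As a 6×12 matrix over Z this has rank 5, with invariant factors (1,1,1,1,1).

∂_2: C_2 → C_1 maps a triangle to the signed sum of its edges. For instance
  ∂PRU = RU − PU + PR,
  ∂PST = ST − PT + PS.
The resulting 12×6 matrix has rank 6, and its Smith normal form has invariant factors (1,1,1,1,1,1).

Reading off H_k = ker ∂_k / im ∂_{k+1}:

  H_0: rank C_0 − rank ∂_1 = 6 − 5 = 1, and the invariant factors of ∂_1 are all 1, so H_0 = Z.
  H_1: rank ker ∂_1 − rank ∂_2 = (12 − 5) − 6 = 1, and the invariant factors of ∂_2 are all 1, so H_1 = Z.
  H_2: rank ker ∂_2 − rank ∂_3 = (6 − 6) − 0 = 0, and there is no ∂_3, so H_2 = 0.

As a check, the Euler characteristic is 6 − 12 + 6 = 0, which agrees with 1 − 1 + 0 = 0.

Hence the Betti numbers are b_0 = 1, b_1 = 1, b_2 = 0.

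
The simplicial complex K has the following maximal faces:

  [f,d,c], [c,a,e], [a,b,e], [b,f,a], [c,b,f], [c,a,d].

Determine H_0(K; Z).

Take the total order a < b < c < d < e < f on the vertex set. Then K (dimension 2) consists of the simplices:

  0-simplices (6): a, b, c, d, e, f
  1-simplices (12): ab, ac, ad, ae, af, bc, be, bf, cd, ce, cf, df
  2-simplices (6): abe, abf, acd, ace, bcf, cdf

giving chain groups C_0 ≅ Z^6, C_1 ≅ Z^12, C_2 ≅ Z^6.

The boundary map ∂_1: C_1 → C_0 maps an edge to its endpoints' difference, ∂[p,q] = q − p. For instance
  ∂af = f − a.
This gives a 6×12 integer matrix of rank 5; reducing to Smith normal form yields diagonal entries (1,1,1,1,1).

The boundary map ∂_2: C_2 → C_1 acts by ∂[p,q,r] = [q,r] − [p,r] + [p,q]. For instance
  ∂bcf = cf − bf + bc,
  ∂abe = be − ae + ab.
This gives a 12×6 integer matrix of rank 6; reducing to Smith normal form yields diagonal entries (1,1,1,1,1,1).

Reading off H_k = ker ∂_k / im ∂_{k+1}:

  H_0: rank C_0 − rank ∂_1 = 6 − 5 = 1, and the invariant factors of ∂_1 are all 1, so H_0 ≅ Z.

H_0 ≅ Z.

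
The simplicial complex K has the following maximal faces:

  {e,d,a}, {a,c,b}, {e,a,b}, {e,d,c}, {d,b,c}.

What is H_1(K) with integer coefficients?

Order the vertices as a < b < c < d < e. Listing each simplex with vertices in this order, K has dimension 2 with simplices:

  0-simplices (5): a, b, c, d, e
  1-simplices (10): ab, ac, ad, ae, bc, bd, be, cd, ce, de
  2-simplices (5): abc, abe, ade, bcd, cde

Hence C_0 ≅ Z^5, C_1 ≅ Z^10, C_2 ≅ Z^5.

Boundary ∂_1: C_1 → C_0 maps an edge to its endpoints' difference, ∂[p,q] = q − p. For instance
  ∂cd = d − c.
The 5×10 boundary matrix has rank 4 and Smith normal form diag(1,1,1,1).

Boundary ∂_2: C_2 → C_1 maps a triangle to the signed sum of its edges. For instance
  ∂abc = bc − ac + ab,
  ∂abe = be − ae + ab.
This gives a 10×5 integer matrix of rank 5; reducing to Smith normal form yields diagonal entries (1,1,1,1,1).

Now H_k = ker ∂_k / im ∂_{k+1}, so:

  H_1: rank ker ∂_1 − rank ∂_2 = (10 − 4) − 5 = 1, and the invariant factors of ∂_2 are all 1, so H_1 = Z.

H_1 = Z.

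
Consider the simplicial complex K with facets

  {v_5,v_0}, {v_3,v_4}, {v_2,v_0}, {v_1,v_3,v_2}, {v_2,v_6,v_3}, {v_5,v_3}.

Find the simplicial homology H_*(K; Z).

Take the total order v_0 < v_1 < v_2 < v_3 < v_4 < v_5 < v_6 on the vertex set. Then K (dimension 2) consists of the simplices:

  0-simplices (7): [v_0], [v_1], [v_2], [v_3], [v_4], [v_5], [v_6]
  1-simplices (9): [v_0,v_2], [v_0,v_5], [v_1,v_2], [v_1,v_3], [v_2,v_3], [v_2,v_6], [v_3,v_4], [v_3,v_5], [v_3,v_6]
  2-simplices (2): [v_1,v_2,v_3], [v_2,v_3,v_6]

giving chain groups C_0 ≅ Z^7, C_1 ≅ Z^9, C_2 ≅ Z^2.

∂_1: C_1 → C_0 is given by ∂[p,q] = [q] − [p]. For instance
  ∂[v_3,v_6] = [v_6] − [v_3].
As a 7×9 matrix over Z this has rank 6, with invariant factors (1,1,1,1,1,1).

Boundary ∂_2: C_2 → C_1 sends each 2-simplex [p,q,r] to [q,r] − [p,r] + [p,q]. For instance
  ∂[v_1,v_2,v_3] = [v_2,v_3] − [v_1,v_3] + [v_1,v_2],
  ∂[v_2,v_3,v_6] = [v_3,v_6] − [v_2,v_6] + [v_2,v_3].
As a 9×2 matrix over Z this has rank 2, with invariant factors (1,1).

From H_k ≅ ker(∂_k) / im(∂_{k+1}) we obtain:

  H_0: rank C_0 − rank ∂_1 = 7 − 6 = 1, and the invariant factors of ∂_1 are all 1, so H_0 ≅ Z.
  H_1: rank ker ∂_1 − rank ∂_2 = (9 − 6) − 2 = 1, and the invariant factors of ∂_2 are all 1, so H_1 ≅ Z.
  H_2: rank ker ∂_2 − rank ∂_3 = (2 − 2) − 0 = 0, and there is no ∂_3, so H_2 ≅ 0.

As a check, the Euler characteristic is 7 − 9 + 2 = 0, which agrees with 1 − 1 + 0 = 0.

H_0 = Z,  H_1 = Z,  H_2 = 0.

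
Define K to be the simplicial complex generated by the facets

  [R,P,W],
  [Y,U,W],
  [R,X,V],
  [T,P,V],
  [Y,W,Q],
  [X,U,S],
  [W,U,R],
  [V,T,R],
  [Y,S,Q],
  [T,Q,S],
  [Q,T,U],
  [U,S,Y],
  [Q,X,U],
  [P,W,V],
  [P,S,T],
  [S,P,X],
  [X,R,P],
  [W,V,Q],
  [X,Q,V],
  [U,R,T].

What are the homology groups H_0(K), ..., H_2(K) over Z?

Fix the vertex order P < Q < R < S < T < U < V < W < X < Y and write every simplex with vertices in increasing order. Then dim K = 2 and the simplices of K are:

  0-simplices (10): P, Q, R, S, T, U, V, W, X, Y
  1-simplices (30): PR, PS, PT, PV, PW, PX, QS, QT, QU, QV, QW, QX, QY, RT, RU, RV, RW, RX, ST, SU, SX, SY, TU, TV, UW, UX, UY, VW, VX, WY
  2-simplices (20): PRW, PRX, PST, PSX, PTV, PVW, QST, QSY, QTU, QUX, QVW, QVX, QWY, RTU, RTV, RUW, RVX, SUX, SUY, UWY

so the chain groups are C_0 ≅ Z^10, C_1 ≅ Z^30, C_2 ≅ Z^20.

The boundary map ∂_1: C_1 → C_0 is given by ∂[p,q] = [q] − [p].
As a 10×30 matrix over Z this has rank 9, with invariant factors (1,1,1,1,1,1,1,1,1).

Boundary ∂_2: C_2 → C_1 acts by ∂[p,q,r] = [q,r] − [p,r] + [p,q]. For instance
  ∂RVX = VX − RX + RV,
  ∂RTV = TV − RV + RT.
The 30×20 boundary matrix has rank 20 and Smith normal form diag(1,1,1,1,1,1,1,1,1,1,1,1,1,1,1,1,1,1,1,2).

From H_k ≅ ker(∂_k) / im(∂_{k+1}) we obtain:

  H_0: rank C_0 − rank ∂_1 = 10 − 9 = 1, and the invariant factors of ∂_1 are all 1, so H_0 = Z.
  H_1: rank ker ∂_1 − rank ∂_2 = (30 − 9) − 20 = 1, and ∂_2 has invariant factor 2 > 1, so H_1 = Z ⊕ Z_2.
  H_2: rank ker ∂_2 − rank ∂_3 = (20 − 20) − 0 = 0, and there is no ∂_3, so H_2 = 0.

H_0 ≅ Z,  H_1 ≅ Z ⊕ Z_2,  H_2 = 0.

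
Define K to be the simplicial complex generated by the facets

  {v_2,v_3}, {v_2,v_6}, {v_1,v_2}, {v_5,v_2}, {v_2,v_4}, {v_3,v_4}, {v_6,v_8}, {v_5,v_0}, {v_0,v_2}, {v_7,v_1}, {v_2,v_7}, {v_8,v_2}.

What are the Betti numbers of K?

We work with the vertex ordering v_0 < v_1 < v_2 < v_3 < v_4 < v_5 < v_6 < v_7 < v_8. The simplices of K, each written with vertices in increasing order, are:

  0-simplices (9): [v_0], [v_1], [v_2], [v_3], [v_4], [v_5], [v_6], [v_7], [v_8]
  1-simplices (12): [v_0,v_2], [v_0,v_5], [v_1,v_2], [v_1,v_7], [v_2,v_3], [v_2,v_4], [v_2,v_5], [v_2,v_6], [v_2,v_7], [v_2,v_8], [v_3,v_4], [v_6,v_8]

giving chain groups C_0 ≅ Z^9, C_1 ≅ Z^12.

The boundary map ∂_1: C_1 → C_0 maps an edge to its endpoints' difference, ∂[p,q] = q − p.
This gives a 9×12 integer matrix of rank 8; reducing to Smith normal form yields diagonal entries (1,1,1,1,1,1,1,1).

Computing H_k = (kernel of ∂_k) / (image of ∂_{k+1}):

  H_0: rank C_0 − rank ∂_1 = 9 − 8 = 1, and the invariant factors of ∂_1 are all 1, so H_0 ≅ Z.
  H_1: rank ker ∂_1 − rank ∂_2 = (12 − 8) − 0 = 4, and there is no ∂_2, so H_1 ≅ Z^4.

Hence the Betti numbers are b_0 = 1, b_1 = 4.

b_0 = 1, b_1 = 4.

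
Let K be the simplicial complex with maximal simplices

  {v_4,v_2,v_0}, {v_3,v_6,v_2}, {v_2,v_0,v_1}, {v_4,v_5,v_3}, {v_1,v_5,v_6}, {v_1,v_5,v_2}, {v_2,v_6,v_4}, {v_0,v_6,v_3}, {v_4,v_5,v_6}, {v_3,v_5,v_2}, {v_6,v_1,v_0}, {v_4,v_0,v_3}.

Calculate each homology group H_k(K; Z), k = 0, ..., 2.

We work with the vertex ordering v_0 < v_1 < v_2 < v_3 < v_4 < v_5 < v_6. The simplices of K, each written with vertices in increasing order, are:

  0-simplices (7): [v_0], [v_1], [v_2], [v_3], [v_4], [v_5], [v_6]
  1-simplices (18): (18 of them)
  2-simplices (12): (12 of them)

Hence C_0 ≅ Z^7, C_1 ≅ Z^18, C_2 ≅ Z^12.

The boundary map ∂_1: C_1 → C_0 is given by ∂[p,q] = [q] − [p]. For instance
  ∂[v_1,v_2] = [v_2] − [v_1].
The resulting 7×18 matrix has rank 6, and its Smith normal form has invariant factors (1,1,1,1,1,1).

The boundary map ∂_2: C_2 → C_1 sends each 2-simplex [p,q,r] to [q,r] − [p,r] + [p,q]. For instance
  ∂[v_3,v_4,v_5] = [v_4,v_5] − [v_3,v_5] + [v_3,v_4],
  ∂[v_4,v_5,v_6] = [v_5,v_6] − [v_4,v_6] + [v_4,v_5].
This gives a 18×12 integer matrix of rank 12; reducing to Smith normal form yields diagonal entries (1,1,1,1,1,1,1,1,1,1,1,2).

Now H_k = ker ∂_k / im ∂_{k+1}, so:

  H_0: rank C_0 − rank ∂_1 = 7 − 6 = 1, and the invariant factors of ∂_1 are all 1, so H_0 ≅ Z.
  H_1: rank ker ∂_1 − rank ∂_2 = (18 − 6) − 12 = 0, and ∂_2 has invariant factor 2 > 1, so H_1 ≅ Z/2.
  H_2: rank ker ∂_2 − rank ∂_3 = (12 − 12) − 0 = 0, and there is no ∂_3, so H_2 ≅ 0.

(K is a triangulation of the real projective plane RP^2.)

H_0 = Z,  H_1 = Z/2,  H_2 = 0.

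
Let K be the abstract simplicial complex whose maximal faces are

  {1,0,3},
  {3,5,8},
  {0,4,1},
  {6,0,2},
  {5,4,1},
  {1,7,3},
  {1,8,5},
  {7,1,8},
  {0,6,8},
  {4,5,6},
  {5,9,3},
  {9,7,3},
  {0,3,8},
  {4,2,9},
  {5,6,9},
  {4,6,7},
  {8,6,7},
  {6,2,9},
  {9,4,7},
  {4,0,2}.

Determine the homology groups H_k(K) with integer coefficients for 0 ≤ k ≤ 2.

Take the total order 0 < 1 < 2 < 3 < 4 < 5 < 6 < 7 < 8 < 9 on the vertex set. Then K (dimension 2) consists of the simplices:

  0-simplices (10): [0], [1], [2], [3], [4], [5], [6], [7], [8], [9]
  1-simplices (30): (30 of them)
  2-simplices (20): (20 of them)

so the chain groups are C_0 ≅ Z^10, C_1 ≅ Z^30, C_2 ≅ Z^20.

∂_1: C_1 → C_0 sends each edge [p,q] (with p < q) to q − p.
As a 10×30 matrix over Z this has rank 9, with invariant factors (1,1,1,1,1,1,1,1,1).

Boundary ∂_2: C_2 → C_1 acts by ∂[p,q,r] = [q,r] − [p,r] + [p,q]. For instance
  ∂[6,7,8] = [7,8] − [6,8] + [6,7],
  ∂[0,2,4] = [2,4] − [0,4] + [0,2].
This gives a 30×20 integer matrix of rank 20; reducing to Smith normal form yields diagonal entries (1,1,1,1,1,1,1,1,1,1,1,1,1,1,1,1,1,1,1,2).

Computing H_k = (kernel of ∂_k) / (image of ∂_{k+1}):

  H_0: rank C_0 − rank ∂_1 = 10 − 9 = 1, and the invariant factors of ∂_1 are all 1, so H_0 = Z.
  H_1: rank ker ∂_1 − rank ∂_2 = (30 − 9) − 20 = 1, and ∂_2 has invariant factor 2 > 1, so H_1 = Z ⊕ Z/2Z.
  H_2: rank ker ∂_2 − rank ∂_3 = (20 − 20) − 0 = 0, and there is no ∂_3, so H_2 = 0.

As a check, the Euler characteristic is 10 − 30 + 20 = 0, which agrees with 1 − 1 + 0 = 0.

H_0 = Z,  H_1 = Z ⊕ Z/2Z,  H_2 = 0.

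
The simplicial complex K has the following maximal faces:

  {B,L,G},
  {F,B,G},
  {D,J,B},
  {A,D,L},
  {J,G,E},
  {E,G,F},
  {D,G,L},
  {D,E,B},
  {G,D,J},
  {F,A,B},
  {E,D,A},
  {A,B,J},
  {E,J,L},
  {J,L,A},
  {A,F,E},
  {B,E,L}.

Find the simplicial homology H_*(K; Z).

Fix the vertex order A < B < D < E < F < G < J < L and write every simplex with vertices in increasing order. Then dim K = 2 and the simplices of K are:

  0-simplices (8): A, B, D, E, F, G, J, L
  1-simplices (24): AB, AD, AE, AF, AJ, AL, BD, BE, BF, BG, BJ, BL, DE, DG, DJ, DL, EF, EG, EJ, EL, FG, GJ, GL, JL
  2-simplices (16): ABF, ABJ, ADE, ADL, AEF, AJL, BDE, BDJ, BEL, BFG, BGL, DGJ, DGL, EFG, EGJ, EJL

Hence C_0 ≅ Z^8, C_1 ≅ Z^24, C_2 ≅ Z^16.

Boundary ∂_1: C_1 → C_0 maps an edge to its endpoints' difference, ∂[p,q] = q − p.
The resulting 8×24 matrix has rank 7, and its Smith normal form has invariant factors (1,1,1,1,1,1,1).

Boundary ∂_2: C_2 → C_1 acts by ∂[p,q,r] = [q,r] − [p,r] + [p,q]. For instance
  ∂ABF = BF − AF + AB,
  ∂EFG = FG − EG + EF.
As a 24×16 matrix over Z this has rank 15, with invariant factors (1,1,1,1,1,1,1,1,1,1,1,1,1,1,1).

Reading off H_k = ker ∂_k / im ∂_{k+1}:

  H_0: rank C_0 − rank ∂_1 = 8 − 7 = 1, and the invariant factors of ∂_1 are all 1, so H_0 ≅ Z.
  H_1: rank ker ∂_1 − rank ∂_2 = (24 − 7) − 15 = 2, and the invariant factors of ∂_2 are all 1, so H_1 ≅ Z^2.
  H_2: rank ker ∂_2 − rank ∂_3 = (16 − 15) − 0 = 1, and there is no ∂_3, so H_2 ≅ Z.

As a check, the Euler characteristic is 8 − 24 + 16 = 0, which agrees with 1 − 2 + 1 = 0.

H_0 = Z,  H_1 = Z^2,  H_2 = Z.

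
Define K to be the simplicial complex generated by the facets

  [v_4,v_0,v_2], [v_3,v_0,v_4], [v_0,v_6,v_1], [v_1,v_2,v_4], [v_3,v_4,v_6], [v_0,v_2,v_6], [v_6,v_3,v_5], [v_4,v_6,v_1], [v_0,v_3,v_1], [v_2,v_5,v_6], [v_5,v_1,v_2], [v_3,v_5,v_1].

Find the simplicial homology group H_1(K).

We work with the vertex ordering v_0 < v_1 < v_2 < v_3 < v_4 < v_5 < v_6. The simplices of K, each written with vertices in increasing order, are:

  0-simplices (7): [v_0], [v_1], [v_2], [v_3], [v_4], [v_5], [v_6]
  1-simplices (18): (18 of them)
  2-simplices (12): (12 of them)

Hence C_0 ≅ Z^7, C_1 ≅ Z^18, C_2 ≅ Z^12.

Boundary ∂_1: C_1 → C_0 sends each edge [p,q] (with p < q) to q − p. For instance
  ∂[v_4,v_6] = [v_6] − [v_4].
This gives a 7×18 integer matrix of rank 6; reducing to Smith normal form yields diagonal entries (1,1,1,1,1,1).

The boundary map ∂_2: C_2 → C_1 maps a triangle to the signed sum of its edges. For instance
  ∂[v_3,v_5,v_6] = [v_5,v_6] − [v_3,v_6] + [v_3,v_5],
  ∂[v_2,v_5,v_6] = [v_5,v_6] − [v_2,v_6] + [v_2,v_5].
The 18×12 boundary matrix has rank 12 and Smith normal form diag(1,1,1,1,1,1,1,1,1,1,1,2).

From H_k ≅ ker(∂_k) / im(∂_{k+1}) we obtain:

  H_1: rank ker ∂_1 − rank ∂_2 = (18 − 6) − 12 = 0, and ∂_2 has invariant factor 2 > 1, so H_1 ≅ Z/2.

H_1 ≅ Z/2.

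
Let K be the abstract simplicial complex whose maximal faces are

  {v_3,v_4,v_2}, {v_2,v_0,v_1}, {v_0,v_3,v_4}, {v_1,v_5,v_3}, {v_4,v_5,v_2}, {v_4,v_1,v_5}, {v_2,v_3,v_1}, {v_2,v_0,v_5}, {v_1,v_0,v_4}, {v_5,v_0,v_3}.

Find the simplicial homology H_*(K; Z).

Order the vertices as v_0 < v_1 < v_2 < v_3 < v_4 < v_5. Listing each simplex with vertices in this order, K has dimension 2 with simplices:

  0-simplices (6): [v_0], [v_1], [v_2], [v_3], [v_4], [v_5]
  1-simplices (15): (15 of them)
  2-simplices (10): [v_0,v_1,v_2], [v_0,v_1,v_4], [v_0,v_2,v_5], [v_0,v_3,v_4], [v_0,v_3,v_5], [v_1,v_2,v_3], [v_1,v_3,v_5], [v_1,v_4,v_5], [v_2,v_3,v_4], [v_2,v_4,v_5]

Hence C_0 ≅ Z^6, C_1 ≅ Z^15, C_2 ≅ Z^10.

∂_1: C_1 → C_0 is given by ∂[p,q] = [q] − [p].
As a 6×15 matrix over Z this has rank 5, with invariant factors (1,1,1,1,1).

Boundary ∂_2: C_2 → C_1 maps a triangle to the signed sum of its edges. For instance
  ∂[v_0,v_3,v_4] = [v_3,v_4] − [v_0,v_4] + [v_0,v_3],
  ∂[v_2,v_4,v_5] = [v_4,v_5] − [v_2,v_5] + [v_2,v_4].
The 15×10 boundary matrix has rank 10 and Smith normal form diag(1,1,1,1,1,1,1,1,1,2).

Reading off H_k = ker ∂_k / im ∂_{k+1}:

  H_0: rank C_0 − rank ∂_1 = 6 − 5 = 1, and the invariant factors of ∂_1 are all 1, so H_0 = Z.
  H_1: rank ker ∂_1 − rank ∂_2 = (15 − 5) − 10 = 0, and ∂_2 has invariant factor 2 > 1, so H_1 = Z/2Z.
  H_2: rank ker ∂_2 − rank ∂_3 = (10 − 10) − 0 = 0, and there is no ∂_3, so H_2 = 0.

As a check, the Euler characteristic is 6 − 15 + 10 = 1, which agrees with 1 − 0 + 0 = 1.
(K is a triangulation of the real projective plane RP^2.)

H_0 = Z,  H_1 = Z/2Z,  H_2 = 0.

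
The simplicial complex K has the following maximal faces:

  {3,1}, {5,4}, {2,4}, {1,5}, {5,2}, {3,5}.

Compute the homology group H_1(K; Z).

H_1 ≅ Z^2.

K has 5 vertices, 6 edges.
rank ∂_1 = 4, rank ∂_2 = 0 ⇒ b_1 = 6 − 4 − 0 = 2. So H_1 ≅ Z^2.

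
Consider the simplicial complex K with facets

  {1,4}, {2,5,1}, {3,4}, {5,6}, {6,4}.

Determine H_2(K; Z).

H_2 = 0.

Take the total order 1 < 2 < 3 < 4 < 5 < 6 on the vertex set. Then K (dimension 2) consists of the simplices:

  0-simplices (6): [1], [2], [3], [4], [5], [6]
  1-simplices (7): [1,2], [1,4], [1,5], [2,5], [3,4], [4,6], [5,6]
  2-simplices (1): [1,2,5]

Hence C_0 ≅ Z^6, C_1 ≅ Z^7, C_2 ≅ Z^1.

The boundary map ∂_1: C_1 → C_0 is given by ∂[p,q] = [q] − [p].
This gives a 6×7 integer matrix of rank 5; reducing to Smith normal form yields diagonal entries (1,1,1,1,1).

The boundary map ∂_2: C_2 → C_1 sends each 2-simplex [p,q,r] to [q,r] − [p,r] + [p,q]. For instance
  ∂[1,2,5] = [2,5] − [1,5] + [1,2].
The resulting 7×1 matrix has rank 1, and its Smith normal form has invariant factors (1).

From H_k ≅ ker(∂_k) / im(∂_{k+1}) we obtain:

  H_2: rank ker ∂_2 − rank ∂_3 = (1 − 1) − 0 = 0, and there is no ∂_3, so H_2 ≅ 0.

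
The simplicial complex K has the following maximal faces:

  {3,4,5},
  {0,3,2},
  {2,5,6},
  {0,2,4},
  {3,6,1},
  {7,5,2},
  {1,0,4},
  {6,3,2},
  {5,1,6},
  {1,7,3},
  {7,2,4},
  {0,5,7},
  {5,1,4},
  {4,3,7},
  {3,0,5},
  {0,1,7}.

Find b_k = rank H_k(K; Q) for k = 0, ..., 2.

Order the vertices as 0 < 1 < 2 < 3 < 4 < 5 < 6 < 7. Listing each simplex with vertices in this order, K has dimension 2 with simplices:

  0-simplices (8): [0], [1], [2], [3], [4], [5], [6], [7]
  1-simplices (24): (24 of them)
  2-simplices (16): [0,1,4], [0,1,7], [0,2,3], [0,2,4], [0,3,5], [0,5,7], [1,3,6], [1,3,7], [1,4,5], [1,5,6], [2,3,6], [2,4,7], [2,5,6], [2,5,7], [3,4,5], [3,4,7]

so the chain groups are C_0 ≅ Z^8, C_1 ≅ Z^24, C_2 ≅ Z^16.

∂_1: C_1 → C_0 maps an edge to its endpoints' difference, ∂[p,q] = q − p. For instance
  ∂[0,5] = [5] − [0].
The 8×24 boundary matrix has rank 7 and Smith normal form diag(1,1,1,1,1,1,1).

Boundary ∂_2: C_2 → C_1 sends each 2-simplex [p,q,r] to [q,r] − [p,r] + [p,q]. For instance
  ∂[2,5,6] = [5,6] − [2,6] + [2,5],
  ∂[0,3,5] = [3,5] − [0,5] + [0,3].
As a 24×16 matrix over Z this has rank 15, with invariant factors (1,1,1,1,1,1,1,1,1,1,1,1,1,1,1).

Computing H_k = (kernel of ∂_k) / (image of ∂_{k+1}):

  H_0: rank C_0 − rank ∂_1 = 8 − 7 = 1, and the invariant factors of ∂_1 are all 1, so H_0 ≅ Z.
  H_1: rank ker ∂_1 − rank ∂_2 = (24 − 7) − 15 = 2, and the invariant factors of ∂_2 are all 1, so H_1 ≅ Z^2.
  H_2: rank ker ∂_2 − rank ∂_3 = (16 − 15) − 0 = 1, and there is no ∂_3, so H_2 ≅ Z.

(K is a triangulation of the torus T^2.)

Hence the Betti numbers are b_0 = 1, b_1 = 2, b_2 = 1.

b_0 = 1, b_1 = 2, b_2 = 1.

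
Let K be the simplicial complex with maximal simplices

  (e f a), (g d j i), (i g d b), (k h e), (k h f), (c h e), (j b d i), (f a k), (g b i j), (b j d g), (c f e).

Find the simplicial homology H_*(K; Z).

H_0 = Z^2,  H_1 = Z,  H_2 = 0,  H_3 = Z.

Order the vertices as a < b < c < d < e < f < g < h < i < j < k. Listing each simplex with vertices in this order, K has dimension 3 with simplices:

  0-simplices (11): a, b, c, d, e, f, g, h, i, j, k
  1-simplices (22): ae, af, ak, bd, bg, bi, bj, ce, cf, ch, dg, di, dj, ef, eh, ek, fh, fk, gi, gj, hk, ij
  2-simplices (16): aef, afk, bdg, bdi, bdj, bgi, bgj, bij, cef, ceh, dgi, dgj, dij, ehk, fhk, gij
  3-simplices (5): bdgi, bdgj, bdij, bgij, dgij

giving chain groups C_0 ≅ Z^11, C_1 ≅ Z^22, C_2 ≅ Z^16, C_3 ≅ Z^5.

Boundary ∂_1: C_1 → C_0 is given by ∂[p,q] = [q] − [p]. For instance
  ∂ak = k − a.
The resulting 11×22 matrix has rank 9, and its Smith normal form has invariant factors (1,1,1,1,1,1,1,1,1).

Boundary ∂_2: C_2 → C_1 maps a triangle to the signed sum of its edges. For instance
  ∂afk = fk − ak + af,
  ∂bdg = dg − bg + bd.
This gives a 22×16 integer matrix of rank 12; reducing to Smith normal form yields diagonal entries (1,1,1,1,1,1,1,1,1,1,1,1).

Boundary ∂_3: C_3 → C_2 sends each 3-simplex σ to the alternating sum Σ_i (−1)^i (σ with its i-th vertex removed). For instance
  ∂bdgj = dgj − bgj + bdj − bdg,
  ∂dgij = gij − dij + dgj − dgi.
The 16×5 boundary matrix has rank 4 and Smith normal form diag(1,1,1,1).

Now H_k = ker ∂_k / im ∂_{k+1}, so:

  H_0: rank C_0 − rank ∂_1 = 11 − 9 = 2, and the invariant factors of ∂_1 are all 1, so H_0 = Z^2.
  H_1: rank ker ∂_1 − rank ∂_2 = (22 − 9) − 12 = 1, and the invariant factors of ∂_2 are all 1, so H_1 = Z.
  H_2: rank ker ∂_2 − rank ∂_3 = (16 − 12) − 4 = 0, and the invariant factors of ∂_3 are all 1, so H_2 = 0.
  H_3: rank ker ∂_3 − rank ∂_4 = (5 − 4) − 0 = 1, and there is no ∂_4, so H_3 = Z.

(K is a triangulation of the disjoint union of the 3-sphere S^3 and the cylinder S^1 x I.)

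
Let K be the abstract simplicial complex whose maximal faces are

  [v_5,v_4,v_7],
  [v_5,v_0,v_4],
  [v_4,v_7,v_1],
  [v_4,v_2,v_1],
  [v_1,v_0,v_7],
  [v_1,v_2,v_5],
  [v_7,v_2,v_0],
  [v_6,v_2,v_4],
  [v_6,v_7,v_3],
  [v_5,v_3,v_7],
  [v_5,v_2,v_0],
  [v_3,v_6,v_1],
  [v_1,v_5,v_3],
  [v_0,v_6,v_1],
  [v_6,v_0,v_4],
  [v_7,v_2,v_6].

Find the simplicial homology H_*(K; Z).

We work with the vertex ordering v_0 < v_1 < v_2 < v_3 < v_4 < v_5 < v_6 < v_7. The simplices of K, each written with vertices in increasing order, are:

  0-simplices (8): [v_0], [v_1], [v_2], [v_3], [v_4], [v_5], [v_6], [v_7]
  1-simplices (24): (24 of them)
  2-simplices (16): (16 of them)

so the chain groups are C_0 ≅ Z^8, C_1 ≅ Z^24, C_2 ≅ Z^16.

The boundary map ∂_1: C_1 → C_0 is given by ∂[p,q] = [q] − [p]. For instance
  ∂[v_0,v_2] = [v_2] − [v_0].
This gives a 8×24 integer matrix of rank 7; reducing to Smith normal form yields diagonal entries (1,1,1,1,1,1,1).

∂_2: C_2 → C_1 acts by ∂[p,q,r] = [q,r] − [p,r] + [p,q]. For instance
  ∂[v_0,v_2,v_5] = [v_2,v_5] − [v_0,v_5] + [v_0,v_2],
  ∂[v_0,v_1,v_6] = [v_1,v_6] − [v_0,v_6] + [v_0,v_1].
The resulting 24×16 matrix has rank 15, and its Smith normal form has invariant factors (1,1,1,1,1,1,1,1,1,1,1,1,1,1,1).

Reading off H_k = ker ∂_k / im ∂_{k+1}:

  H_0: rank C_0 − rank ∂_1 = 8 − 7 = 1, and the invariant factors of ∂_1 are all 1, so H_0 = Z.
  H_1: rank ker ∂_1 − rank ∂_2 = (24 − 7) − 15 = 2, and the invariant factors of ∂_2 are all 1, so H_1 = Z^2.
  H_2: rank ker ∂_2 − rank ∂_3 = (16 − 15) − 0 = 1, and there is no ∂_3, so H_2 = Z.

As a check, the Euler characteristic is 8 − 24 + 16 = 0, which agrees with 1 − 2 + 1 = 0.

H_0 ≅ Z,  H_1 ≅ Z^2,  H_2 ≅ Z.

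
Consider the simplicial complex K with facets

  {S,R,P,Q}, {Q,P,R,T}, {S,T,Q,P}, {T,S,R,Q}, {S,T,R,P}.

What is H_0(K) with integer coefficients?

H_0 = Z.

Order the vertices as P < Q < R < S < T. Listing each simplex with vertices in this order, K has dimension 3 with simplices:

  0-simplices (5): P, Q, R, S, T
  1-simplices (10): PQ, PR, PS, PT, QR, QS, QT, RS, RT, ST
  2-simplices (10): PQR, PQS, PQT, PRS, PRT, PST, QRS, QRT, QST, RST
  3-simplices (5): PQRS, PQRT, PQST, PRST, QRST

Hence C_0 ≅ Z^5, C_1 ≅ Z^10, C_2 ≅ Z^10, C_3 ≅ Z^5.

∂_1: C_1 → C_0 sends each edge [p,q] (with p < q) to q − p. For instance
  ∂QR = R − Q.
The resulting 5×10 matrix has rank 4, and its Smith normal form has invariant factors (1,1,1,1).

The boundary map ∂_2: C_2 → C_1 maps a triangle to the signed sum of its edges. For instance
  ∂QRT = RT − QT + QR,
  ∂PQT = QT − PT + PQ.
The resulting 10×10 matrix has rank 6, and its Smith normal form has invariant factors (1,1,1,1,1,1).

∂_3: C_3 → C_2 sends each 3-simplex σ to the alternating sum Σ_i (−1)^i (σ with its i-th vertex removed). For instance
  ∂PQRT = QRT − PRT + PQT − PQR,
  ∂QRST = RST − QST + QRT − QRS.
This gives a 10×5 integer matrix of rank 4; reducing to Smith normal form yields diagonal entries (1,1,1,1).

Reading off H_k = ker ∂_k / im ∂_{k+1}:

  H_0: rank C_0 − rank ∂_1 = 5 − 4 = 1, and the invariant factors of ∂_1 are all 1, so H_0 = Z.

(K is a triangulation of the 3-sphere S^3.)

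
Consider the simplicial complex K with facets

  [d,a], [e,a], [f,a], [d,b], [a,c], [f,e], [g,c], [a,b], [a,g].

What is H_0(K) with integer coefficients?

H_0 = Z.

Take the total order a < b < c < d < e < f < g on the vertex set. Then K (dimension 1) consists of the simplices:

  0-simplices (7): a, b, c, d, e, f, g
  1-simplices (9): ab, ac, ad, ae, af, ag, bd, cg, ef

giving chain groups C_0 ≅ Z^7, C_1 ≅ Z^9.

The boundary map ∂_1: C_1 → C_0 is given by ∂[p,q] = [q] − [p]. For instance
  ∂ac = c − a.
As a 7×9 matrix over Z this has rank 6, with invariant factors (1,1,1,1,1,1).

Now H_k = ker ∂_k / im ∂_{k+1}, so:

  H_0: rank C_0 − rank ∂_1 = 7 − 6 = 1, and the invariant factors of ∂_1 are all 1, so H_0 = Z.

(K is a triangulation of a wedge of 3 circles.)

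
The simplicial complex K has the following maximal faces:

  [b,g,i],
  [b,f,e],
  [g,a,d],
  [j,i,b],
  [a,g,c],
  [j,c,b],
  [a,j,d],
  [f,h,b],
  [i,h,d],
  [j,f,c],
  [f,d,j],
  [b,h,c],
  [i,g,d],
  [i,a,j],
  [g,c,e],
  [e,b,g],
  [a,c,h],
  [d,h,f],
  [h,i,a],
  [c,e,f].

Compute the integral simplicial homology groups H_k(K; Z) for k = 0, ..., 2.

H_0 ≅ Z,  H_1 ≅ Z ⊕ Z/2,  H_2 = 0.

Fix the vertex order a < b < c < d < e < f < g < h < i < j and write every simplex with vertices in increasing order. Then dim K = 2 and the simplices of K are:

  0-simplices (10): a, b, c, d, e, f, g, h, i, j
  1-simplices (30): ac, ad, ag, ah, ai, aj, bc, be, bf, bg, bh, bi, bj, ce, cf, cg, ch, cj, df, dg, dh, di, dj, ef, eg, fh, fj, gi, hi, ij
  2-simplices (20): acg, ach, adg, adj, ahi, aij, bch, bcj, bef, beg, bfh, bgi, bij, cef, ceg, cfj, dfh, dfj, dgi, dhi

so the chain groups are C_0 ≅ Z^10, C_1 ≅ Z^30, C_2 ≅ Z^20.

The boundary map ∂_1: C_1 → C_0 is given by ∂[p,q] = [q] − [p].
The resulting 10×30 matrix has rank 9, and its Smith normal form has invariant factors (1,1,1,1,1,1,1,1,1).

∂_2: C_2 → C_1 sends each 2-simplex [p,q,r] to [q,r] − [p,r] + [p,q]. For instance
  ∂bcj = cj − bj + bc,
  ∂bch = ch − bh + bc.
As a 30×20 matrix over Z this has rank 20, with invariant factors (1,1,1,1,1,1,1,1,1,1,1,1,1,1,1,1,1,1,1,2).

Reading off H_k = ker ∂_k / im ∂_{k+1}:

  H_0: rank C_0 − rank ∂_1 = 10 − 9 = 1, and the invariant factors of ∂_1 are all 1, so H_0 ≅ Z.
  H_1: rank ker ∂_1 − rank ∂_2 = (30 − 9) − 20 = 1, and ∂_2 has invariant factor 2 > 1, so H_1 ≅ Z ⊕ Z/2.
  H_2: rank ker ∂_2 − rank ∂_3 = (20 − 20) − 0 = 0, and there is no ∂_3, so H_2 ≅ 0.

As a check, the Euler characteristic is 10 − 30 + 20 = 0, which agrees with 1 − 1 + 0 = 0.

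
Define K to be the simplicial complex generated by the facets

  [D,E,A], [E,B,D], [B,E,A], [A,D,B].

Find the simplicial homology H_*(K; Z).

We work with the vertex ordering A < B < D < E. The simplices of K, each written with vertices in increasing order, are:

  0-simplices (4): A, B, D, E
  1-simplices (6): AB, AD, AE, BD, BE, DE
  2-simplices (4): ABD, ABE, ADE, BDE

so the chain groups are C_0 ≅ Z^4, C_1 ≅ Z^6, C_2 ≅ Z^4.

∂_1: C_1 → C_0 maps an edge to its endpoints' difference, ∂[p,q] = q − p.
This gives a 4×6 integer matrix of rank 3; reducing to Smith normal form yields diagonal entries (1,1,1).

Boundary ∂_2: C_2 → C_1 sends each 2-simplex [p,q,r] to [q,r] − [p,r] + [p,q]. For instance
  ∂ADE = DE − AE + AD,
  ∂ABD = BD − AD + AB.
As a 6×4 matrix over Z this has rank 3, with invariant factors (1,1,1).

Reading off H_k = ker ∂_k / im ∂_{k+1}:

  H_0: rank C_0 − rank ∂_1 = 4 − 3 = 1, and the invariant factors of ∂_1 are all 1, so H_0 ≅ Z.
  H_1: rank ker ∂_1 − rank ∂_2 = (6 − 3) − 3 = 0, and the invariant factors of ∂_2 are all 1, so H_1 ≅ 0.
  H_2: rank ker ∂_2 − rank ∂_3 = (4 − 3) − 0 = 1, and there is no ∂_3, so H_2 ≅ Z.

(K is a triangulation of the 2-sphere S^2.)

H_0 ≅ Z,  H_1 = 0,  H_2 ≅ Z.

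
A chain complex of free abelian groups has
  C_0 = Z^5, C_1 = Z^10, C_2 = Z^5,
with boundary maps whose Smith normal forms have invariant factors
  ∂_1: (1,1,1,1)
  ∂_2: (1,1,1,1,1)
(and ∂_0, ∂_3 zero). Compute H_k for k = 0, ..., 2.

H_0 ≅ Z,  H_1 ≅ Z,  H_2 = 0.

H_0: b_0 = 5 − 0 − 4 = 1; torsion from ∂_1 factors > 1: none. So H_0 ≅ Z.
H_1: b_1 = 10 − 4 − 5 = 1; torsion from ∂_2 factors > 1: none. So H_1 ≅ Z.
H_2: b_2 = 5 − 5 − 0 = 0; torsion from ∂_3 factors > 1: none. So H_2 ≅ 0.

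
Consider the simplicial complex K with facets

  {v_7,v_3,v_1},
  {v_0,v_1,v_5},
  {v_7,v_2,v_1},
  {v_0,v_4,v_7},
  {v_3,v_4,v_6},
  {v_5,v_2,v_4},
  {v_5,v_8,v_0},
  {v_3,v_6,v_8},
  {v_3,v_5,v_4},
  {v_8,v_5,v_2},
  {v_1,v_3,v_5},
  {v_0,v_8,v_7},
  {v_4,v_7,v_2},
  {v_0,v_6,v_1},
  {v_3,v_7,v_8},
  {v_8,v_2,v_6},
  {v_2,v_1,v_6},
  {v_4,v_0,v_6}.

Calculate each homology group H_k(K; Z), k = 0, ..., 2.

Order the vertices as v_0 < v_1 < v_2 < v_3 < v_4 < v_5 < v_6 < v_7 < v_8. Listing each simplex with vertices in this order, K has dimension 2 with simplices:

  0-simplices (9): [v_0], [v_1], [v_2], [v_3], [v_4], [v_5], [v_6], [v_7], [v_8]
  1-simplices (27): (27 of them)
  2-simplices (18): (18 of them)

Hence C_0 ≅ Z^9, C_1 ≅ Z^27, C_2 ≅ Z^18.

∂_1: C_1 → C_0 maps an edge to its endpoints' difference, ∂[p,q] = q − p.
The resulting 9×27 matrix has rank 8, and its Smith normal form has invariant factors (1,1,1,1,1,1,1,1).

∂_2: C_2 → C_1 maps a triangle to the signed sum of its edges. For instance
  ∂[v_1,v_3,v_7] = [v_3,v_7] − [v_1,v_7] + [v_1,v_3],
  ∂[v_3,v_4,v_6] = [v_4,v_6] − [v_3,v_6] + [v_3,v_4].
This gives a 27×18 integer matrix of rank 17; reducing to Smith normal form yields diagonal entries (1,1,1,1,1,1,1,1,1,1,1,1,1,1,1,1,1).

Computing H_k = (kernel of ∂_k) / (image of ∂_{k+1}):

  H_0: rank C_0 − rank ∂_1 = 9 − 8 = 1, and the invariant factors of ∂_1 are all 1, so H_0 ≅ Z.
  H_1: rank ker ∂_1 − rank ∂_2 = (27 − 8) − 17 = 2, and the invariant factors of ∂_2 are all 1, so H_1 ≅ Z^2.
  H_2: rank ker ∂_2 − rank ∂_3 = (18 − 17) − 0 = 1, and there is no ∂_3, so H_2 ≅ Z.

H_0 ≅ Z,  H_1 ≅ Z^2,  H_2 ≅ Z.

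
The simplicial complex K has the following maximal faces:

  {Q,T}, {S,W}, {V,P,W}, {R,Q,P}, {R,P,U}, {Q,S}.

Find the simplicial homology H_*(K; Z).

H_0 = Z,  H_1 = Z,  H_2 = 0.

K has 8 vertices, 11 edges, 3 triangles.
rank ∂_0 = 0, rank ∂_1 = 7 ⇒ b_0 = 8 − 0 − 7 = 1; all invariant factors of ∂_1 are 1 so no torsion. So H_0 = Z.
rank ∂_1 = 7, rank ∂_2 = 3 ⇒ b_1 = 11 − 7 − 3 = 1; all invariant factors of ∂_2 are 1 so no torsion. So H_1 = Z.
rank ∂_2 = 3, rank ∂_3 = 0 ⇒ b_2 = 3 − 3 − 0 = 0. So H_2 = 0.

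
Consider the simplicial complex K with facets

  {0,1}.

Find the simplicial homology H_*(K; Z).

Order the vertices as 0 < 1. Listing each simplex with vertices in this order, K has dimension 1 with simplices:

  0-simplices (2): [0], [1]
  1-simplices (1): [0,1]

Hence C_0 ≅ Z^2, C_1 ≅ Z^1.

∂_1: C_1 → C_0 is given by ∂[p,q] = [q] − [p]. For instance
  ∂[0,1] = [1] − [0].
The resulting 2×1 matrix has rank 1, and its Smith normal form has invariant factors (1).

Now H_k = ker ∂_k / im ∂_{k+1}, so:

  H_0: rank C_0 − rank ∂_1 = 2 − 1 = 1, and the invariant factors of ∂_1 are all 1, so H_0 = Z.
  H_1: rank ker ∂_1 − rank ∂_2 = (1 − 1) − 0 = 0, and there is no ∂_2, so H_1 = 0.

H_0 = Z,  H_1 = 0.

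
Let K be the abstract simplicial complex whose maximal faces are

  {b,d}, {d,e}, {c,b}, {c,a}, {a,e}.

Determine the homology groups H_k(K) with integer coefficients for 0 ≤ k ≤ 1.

Order the vertices as a < b < c < d < e. Listing each simplex with vertices in this order, K has dimension 1 with simplices:

  0-simplices (5): a, b, c, d, e
  1-simplices (5): ac, ae, bc, bd, de

so the chain groups are C_0 ≅ Z^5, C_1 ≅ Z^5.

The boundary map ∂_1: C_1 → C_0 sends each edge [p,q] (with p < q) to q − p.
The resulting 5×5 matrix has rank 4, and its Smith normal form has invariant factors (1,1,1,1).

Now H_k = ker ∂_k / im ∂_{k+1}, so:

  H_0: rank C_0 − rank ∂_1 = 5 − 4 = 1, and the invariant factors of ∂_1 are all 1, so H_0 = Z.
  H_1: rank ker ∂_1 − rank ∂_2 = (5 − 4) − 0 = 1, and there is no ∂_2, so H_1 = Z.

H_0 ≅ Z,  H_1 ≅ Z.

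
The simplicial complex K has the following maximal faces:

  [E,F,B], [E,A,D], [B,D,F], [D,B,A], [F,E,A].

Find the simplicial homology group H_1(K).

H_1 = Z.

Take the total order A < B < D < E < F on the vertex set. Then K (dimension 2) consists of the simplices:

  0-simplices (5): A, B, D, E, F
  1-simplices (10): AB, AD, AE, AF, BD, BE, BF, DE, DF, EF
  2-simplices (5): ABD, ADE, AEF, BDF, BEF

so the chain groups are C_0 ≅ Z^5, C_1 ≅ Z^10, C_2 ≅ Z^5.

Boundary ∂_1: C_1 → C_0 is given by ∂[p,q] = [q] − [p].
The resulting 5×10 matrix has rank 4, and its Smith normal form has invariant factors (1,1,1,1).

The boundary map ∂_2: C_2 → C_1 acts by ∂[p,q,r] = [q,r] − [p,r] + [p,q]. For instance
  ∂ABD = BD − AD + AB,
  ∂BDF = DF − BF + BD.
As a 10×5 matrix over Z this has rank 5, with invariant factors (1,1,1,1,1).

Reading off H_k = ker ∂_k / im ∂_{k+1}:

  H_1: rank ker ∂_1 − rank ∂_2 = (10 − 4) − 5 = 1, and the invariant factors of ∂_2 are all 1, so H_1 ≅ Z.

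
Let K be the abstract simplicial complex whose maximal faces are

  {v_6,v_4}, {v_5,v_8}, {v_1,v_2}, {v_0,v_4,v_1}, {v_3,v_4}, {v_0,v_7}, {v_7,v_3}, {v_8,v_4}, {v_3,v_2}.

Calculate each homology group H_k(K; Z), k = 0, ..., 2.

H_0 ≅ Z,  H_1 ≅ Z^2,  H_2 = 0.

Fix the vertex order v_0 < v_1 < v_2 < v_3 < v_4 < v_5 < v_6 < v_7 < v_8 and write every simplex with vertices in increasing order. Then dim K = 2 and the simplices of K are:

  0-simplices (9): [v_0], [v_1], [v_2], [v_3], [v_4], [v_5], [v_6], [v_7], [v_8]
  1-simplices (11): [v_0,v_1], [v_0,v_4], [v_0,v_7], [v_1,v_2], [v_1,v_4], [v_2,v_3], [v_3,v_4], [v_3,v_7], [v_4,v_6], [v_4,v_8], [v_5,v_8]
  2-simplices (1): [v_0,v_1,v_4]

so the chain groups are C_0 ≅ Z^9, C_1 ≅ Z^11, C_2 ≅ Z^1.

∂_1: C_1 → C_0 sends each edge [p,q] (with p < q) to q − p. For instance
  ∂[v_3,v_7] = [v_7] − [v_3].
The 9×11 boundary matrix has rank 8 and Smith normal form diag(1,1,1,1,1,1,1,1).

Boundary ∂_2: C_2 → C_1 sends each 2-simplex [p,q,r] to [q,r] − [p,r] + [p,q]. For instance
  ∂[v_0,v_1,v_4] = [v_1,v_4] − [v_0,v_4] + [v_0,v_1].
As a 11×1 matrix over Z this has rank 1, with invariant factors (1).

Reading off H_k = ker ∂_k / im ∂_{k+1}:

  H_0: rank C_0 − rank ∂_1 = 9 − 8 = 1, and the invariant factors of ∂_1 are all 1, so H_0 ≅ Z.
  H_1: rank ker ∂_1 − rank ∂_2 = (11 − 8) − 1 = 2, and the invariant factors of ∂_2 are all 1, so H_1 ≅ Z^2.
  H_2: rank ker ∂_2 − rank ∂_3 = (1 − 1) − 0 = 0, and there is no ∂_3, so H_2 ≅ 0.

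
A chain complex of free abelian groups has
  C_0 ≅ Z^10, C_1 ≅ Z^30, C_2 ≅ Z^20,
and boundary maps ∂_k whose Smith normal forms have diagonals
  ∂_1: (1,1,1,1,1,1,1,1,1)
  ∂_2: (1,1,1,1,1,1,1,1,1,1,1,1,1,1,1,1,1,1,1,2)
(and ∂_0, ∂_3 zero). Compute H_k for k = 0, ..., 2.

H_0 ≅ Z,  H_1 ≅ Z × Z/2,  H_2 = 0.

H_0: b_0 = 10 − 0 − 9 = 1; torsion from ∂_1 factors > 1: none. So H_0 ≅ Z.
H_1: b_1 = 30 − 9 − 20 = 1; torsion from ∂_2 factors > 1: [2]. So H_1 ≅ Z × Z/2.
H_2: b_2 = 20 − 20 − 0 = 0; torsion from ∂_3 factors > 1: none. So H_2 ≅ 0.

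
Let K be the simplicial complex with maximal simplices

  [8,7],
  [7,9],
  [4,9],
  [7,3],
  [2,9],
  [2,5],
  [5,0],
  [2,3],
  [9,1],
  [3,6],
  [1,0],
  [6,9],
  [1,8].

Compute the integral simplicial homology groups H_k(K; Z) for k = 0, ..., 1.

H_0 = Z,  H_1 = Z^4.

We work with the vertex ordering 0 < 1 < 2 < 3 < 4 < 5 < 6 < 7 < 8 < 9. The simplices of K, each written with vertices in increasing order, are:

  0-simplices (10): [0], [1], [2], [3], [4], [5], [6], [7], [8], [9]
  1-simplices (13): [0,1], [0,5], [1,8], [1,9], [2,3], [2,5], [2,9], [3,6], [3,7], [4,9], [6,9], [7,8], [7,9]

so the chain groups are C_0 ≅ Z^10, C_1 ≅ Z^13.

Boundary ∂_1: C_1 → C_0 maps an edge to its endpoints' difference, ∂[p,q] = q − p. For instance
  ∂[2,5] = [5] − [2].
This gives a 10×13 integer matrix of rank 9; reducing to Smith normal form yields diagonal entries (1,1,1,1,1,1,1,1,1).

Reading off H_k = ker ∂_k / im ∂_{k+1}:

  H_0: rank C_0 − rank ∂_1 = 10 − 9 = 1, and the invariant factors of ∂_1 are all 1, so H_0 ≅ Z.
  H_1: rank ker ∂_1 − rank ∂_2 = (13 − 9) − 0 = 4, and there is no ∂_2, so H_1 ≅ Z^4.

As a check, the Euler characteristic is 10 − 13 = -3, which agrees with 1 − 4 = -3.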